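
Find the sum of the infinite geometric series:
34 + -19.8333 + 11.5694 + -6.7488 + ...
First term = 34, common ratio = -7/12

For |r| < 1, S = a / (1 - r)
S = 34 / (1 - (-7/12))
S = 34 / (19/12)
S = 408/19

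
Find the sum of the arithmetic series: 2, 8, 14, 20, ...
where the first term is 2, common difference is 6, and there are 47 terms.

Sₙ = n/2 × (first + last)
Last term = a + (n-1)d = 2 + (47-1)×6 = 278
S_47 = 47/2 × (2 + 278)
S_47 = 47/2 × 280 = 6580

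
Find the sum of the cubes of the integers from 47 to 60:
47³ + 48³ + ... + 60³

Use ∑_{k=1}^{n} k³ = [n(n+1)/2]², then subtract the first 46 terms.
∑_{k=1}^{60} k³ = [60×61/2]² = 1830² = 3348900
∑_{k=1}^{46} k³ = [46×47/2]² = 1081² = 1168561
∑_{k=47}^{60} k³ = 3348900 - 1168561 = 2180339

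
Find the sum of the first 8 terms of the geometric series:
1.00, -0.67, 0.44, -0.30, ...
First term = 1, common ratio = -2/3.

Sₙ = a(1 - rⁿ) / (1 - r)
S_8 = 1(1 - (-2/3)^8) / (1 - (-2/3))
S_8 = 1(1 - (256/6561)) / (5/3)
S_8 = 1261/2187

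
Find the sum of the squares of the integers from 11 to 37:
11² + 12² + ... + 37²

Use ∑_{k=1}^{n} k² = n(n+1)(2n+1)/6, then subtract the first 10 terms.
∑_{k=1}^{37} k² = 37×38×75/6 = 17575
∑_{k=1}^{10} k² = 10×11×21/6 = 385
∑_{k=11}^{37} k² = 17575 - 385 = 17190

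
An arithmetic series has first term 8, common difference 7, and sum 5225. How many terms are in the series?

Using S = n/2 × [2a + (n-1)d]
5225 = n/2 × [2(8) + (n-1)(7)]
5225 = n/2 × [16 + 7n - 7]
10450 = n × [9 + 7n]
7n² + (9)n - 10450 = 0
Discriminant: Δ = (9)² - 4(7)(-10450) = 81 + 292600 = 292681
√Δ = 541
n = [-(9) + √Δ] / (2·7) = (-9 + 541) / 14 = 532 / 14 = 38
(The negative root is discarded since n must be a positive integer.)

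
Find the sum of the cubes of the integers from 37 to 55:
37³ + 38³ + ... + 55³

Use ∑_{k=1}^{n} k³ = [n(n+1)/2]², then subtract the first 36 terms.
∑_{k=1}^{55} k³ = [55×56/2]² = 1540² = 2371600
∑_{k=1}^{36} k³ = [36×37/2]² = 666² = 443556
∑_{k=37}^{55} k³ = 2371600 - 443556 = 1928044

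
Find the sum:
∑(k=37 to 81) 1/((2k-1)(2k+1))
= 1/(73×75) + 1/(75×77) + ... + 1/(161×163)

Partial fractions: 1/((2k-1)(2k+1)) = (1/2)[1/(2k-1) - 1/(2k+1)]
The series telescopes:
= (1/2)[1/73 - 1/163]
= 45/11899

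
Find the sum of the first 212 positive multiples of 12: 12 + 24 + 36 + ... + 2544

Factor out 12: = 12(1 + 2 + ... + 212) = 12 × n(n+1)/2
= 12 × 212×213/2
= 12 × 22578
= 270936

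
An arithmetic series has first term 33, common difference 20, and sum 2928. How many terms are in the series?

Using S = n/2 × [2a + (n-1)d]
2928 = n/2 × [2(33) + (n-1)(20)]
2928 = n/2 × [66 + 20n - 20]
5856 = n × [46 + 20n]
20n² + (46)n - 5856 = 0
Discriminant: Δ = (46)² - 4(20)(-5856) = 2116 + 468480 = 470596
√Δ = 686
n = [-(46) + √Δ] / (2·20) = (-46 + 686) / 40 = 640 / 40 = 16
(The negative root is discarded since n must be a positive integer.)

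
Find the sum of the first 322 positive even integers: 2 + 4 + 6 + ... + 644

Sum of first n even numbers = n(n+1)
= 322×323
= 104006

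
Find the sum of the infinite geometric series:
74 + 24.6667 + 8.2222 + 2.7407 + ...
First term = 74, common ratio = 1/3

For |r| < 1, S = a / (1 - r)
S = 74 / (1 - (1/3))
S = 74 / (2/3)
S = 111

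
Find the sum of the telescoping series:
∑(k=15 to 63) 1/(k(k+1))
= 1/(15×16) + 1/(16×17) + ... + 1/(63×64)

Partial fractions: 1/(k(k+1)) = 1/k - 1/(k+1)
The series telescopes:
= (1/15 - 1/16) + (1/16 - 1/17) + ... + (1/63 - 1/64)
= 1/15 - 1/64
= 49/960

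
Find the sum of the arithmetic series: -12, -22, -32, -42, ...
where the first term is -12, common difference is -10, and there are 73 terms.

Sₙ = n/2 × (first + last)
Last term = a + (n-1)d = -12 + (73-1)×(-10) = -732
S_73 = 73/2 × (-12 + (-732))
S_73 = 73/2 × (-744) = -27156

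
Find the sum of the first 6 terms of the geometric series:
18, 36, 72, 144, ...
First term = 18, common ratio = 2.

Sₙ = a(1 - rⁿ) / (1 - r)
S_6 = 18(1 - 2^6) / (1 - 2)
S_6 = 18(1 - 64) / (-1)
S_6 = 1134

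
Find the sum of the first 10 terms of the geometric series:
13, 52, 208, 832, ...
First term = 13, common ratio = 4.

Sₙ = a(1 - rⁿ) / (1 - r)
S_10 = 13(1 - 4^10) / (1 - 4)
S_10 = 13(1 - 1048576) / (-3)
S_10 = 4543825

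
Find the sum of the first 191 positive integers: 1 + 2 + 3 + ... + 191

Formula: ∑k = n(n+1)/2
= 191×192/2
= 36672/2
= 18336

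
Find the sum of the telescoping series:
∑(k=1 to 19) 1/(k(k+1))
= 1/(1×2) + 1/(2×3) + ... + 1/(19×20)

Partial fractions: 1/(k(k+1)) = 1/k - 1/(k+1)
The series telescopes:
= (1/1 - 1/2) + (1/2 - 1/3) + ... + (1/19 - 1/20)
= 1/1 - 1/20
= 19/20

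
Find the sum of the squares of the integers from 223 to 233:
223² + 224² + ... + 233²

Use ∑_{k=1}^{n} k² = n(n+1)(2n+1)/6, then subtract the first 222 terms.
∑_{k=1}^{233} k² = 233×234×467/6 = 4243629
∑_{k=1}^{222} k² = 222×223×445/6 = 3671695
∑_{k=223}^{233} k² = 4243629 - 3671695 = 571934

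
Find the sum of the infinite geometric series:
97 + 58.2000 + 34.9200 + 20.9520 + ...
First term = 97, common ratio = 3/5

For |r| < 1, S = a / (1 - r)
S = 97 / (1 - (3/5))
S = 97 / (2/5)
S = 485/2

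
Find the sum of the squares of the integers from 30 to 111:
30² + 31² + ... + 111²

Use ∑_{k=1}^{n} k² = n(n+1)(2n+1)/6, then subtract the first 29 terms.
∑_{k=1}^{111} k² = 111×112×223/6 = 462056
∑_{k=1}^{29} k² = 29×30×59/6 = 8555
∑_{k=30}^{111} k² = 462056 - 8555 = 453501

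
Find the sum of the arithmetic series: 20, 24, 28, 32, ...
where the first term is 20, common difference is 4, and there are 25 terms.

Sₙ = n/2 × (first + last)
Last term = a + (n-1)d = 20 + (25-1)×4 = 116
S_25 = 25/2 × (20 + 116)
S_25 = 25/2 × 136 = 1700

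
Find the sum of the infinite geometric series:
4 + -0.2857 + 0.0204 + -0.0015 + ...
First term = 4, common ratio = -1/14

For |r| < 1, S = a / (1 - r)
S = 4 / (1 - (-1/14))
S = 4 / (15/14)
S = 56/15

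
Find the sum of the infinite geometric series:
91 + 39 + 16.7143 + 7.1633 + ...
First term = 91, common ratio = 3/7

For |r| < 1, S = a / (1 - r)
S = 91 / (1 - (3/7))
S = 91 / (4/7)
S = 637/4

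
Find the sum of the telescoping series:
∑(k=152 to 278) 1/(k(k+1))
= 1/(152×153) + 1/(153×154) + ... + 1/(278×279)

Partial fractions: 1/(k(k+1)) = 1/k - 1/(k+1)
The series telescopes:
= (1/152 - 1/153) + (1/153 - 1/154) + ... + (1/278 - 1/279)
= 1/152 - 1/279
= 127/42408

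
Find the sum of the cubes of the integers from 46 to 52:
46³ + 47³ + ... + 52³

Use ∑_{k=1}^{n} k³ = [n(n+1)/2]², then subtract the first 45 terms.
∑_{k=1}^{52} k³ = [52×53/2]² = 1378² = 1898884
∑_{k=1}^{45} k³ = [45×46/2]² = 1035² = 1071225
∑_{k=46}^{52} k³ = 1898884 - 1071225 = 827659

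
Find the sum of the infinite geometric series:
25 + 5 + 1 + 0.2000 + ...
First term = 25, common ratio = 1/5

For |r| < 1, S = a / (1 - r)
S = 25 / (1 - (1/5))
S = 25 / (4/5)
S = 125/4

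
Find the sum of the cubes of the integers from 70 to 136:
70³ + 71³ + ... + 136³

Use ∑_{k=1}^{n} k³ = [n(n+1)/2]², then subtract the first 69 terms.
∑_{k=1}^{136} k³ = [136×137/2]² = 9316² = 86787856
∑_{k=1}^{69} k³ = [69×70/2]² = 2415² = 5832225
∑_{k=70}^{136} k³ = 86787856 - 5832225 = 80955631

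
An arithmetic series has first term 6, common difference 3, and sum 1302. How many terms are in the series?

Using S = n/2 × [2a + (n-1)d]
1302 = n/2 × [2(6) + (n-1)(3)]
1302 = n/2 × [12 + 3n - 3]
2604 = n × [9 + 3n]
3n² + (9)n - 2604 = 0
Discriminant: Δ = (9)² - 4(3)(-2604) = 81 + 31248 = 31329
√Δ = 177
n = [-(9) + √Δ] / (2·3) = (-9 + 177) / 6 = 168 / 6 = 28
(The negative root is discarded since n must be a positive integer.)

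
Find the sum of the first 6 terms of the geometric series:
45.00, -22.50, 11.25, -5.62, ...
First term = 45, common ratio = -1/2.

Sₙ = a(1 - rⁿ) / (1 - r)
S_6 = 45(1 - (-1/2)^6) / (1 - (-1/2))
S_6 = 45(1 - (1/64)) / (3/2)
S_6 = 945/32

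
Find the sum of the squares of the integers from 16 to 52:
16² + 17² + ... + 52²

Use ∑_{k=1}^{n} k² = n(n+1)(2n+1)/6, then subtract the first 15 terms.
∑_{k=1}^{52} k² = 52×53×105/6 = 48230
∑_{k=1}^{15} k² = 15×16×31/6 = 1240
∑_{k=16}^{52} k² = 48230 - 1240 = 46990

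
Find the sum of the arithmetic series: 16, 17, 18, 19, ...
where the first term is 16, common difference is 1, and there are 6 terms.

Sₙ = n/2 × (first + last)
Last term = a + (n-1)d = 16 + (6-1)×1 = 21
S_6 = 6/2 × (16 + 21)
S_6 = 6/2 × 37 = 111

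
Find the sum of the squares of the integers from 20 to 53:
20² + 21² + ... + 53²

Use ∑_{k=1}^{n} k² = n(n+1)(2n+1)/6, then subtract the first 19 terms.
∑_{k=1}^{53} k² = 53×54×107/6 = 51039
∑_{k=1}^{19} k² = 19×20×39/6 = 2470
∑_{k=20}^{53} k² = 51039 - 2470 = 48569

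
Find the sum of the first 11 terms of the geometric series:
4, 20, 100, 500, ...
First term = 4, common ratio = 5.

Sₙ = a(1 - rⁿ) / (1 - r)
S_11 = 4(1 - 5^11) / (1 - 5)
S_11 = 4(1 - 48828125) / (-4)
S_11 = 48828124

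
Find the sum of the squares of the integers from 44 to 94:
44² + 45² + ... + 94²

Use ∑_{k=1}^{n} k² = n(n+1)(2n+1)/6, then subtract the first 43 terms.
∑_{k=1}^{94} k² = 94×95×189/6 = 281295
∑_{k=1}^{43} k² = 43×44×87/6 = 27434
∑_{k=44}^{94} k² = 281295 - 27434 = 253861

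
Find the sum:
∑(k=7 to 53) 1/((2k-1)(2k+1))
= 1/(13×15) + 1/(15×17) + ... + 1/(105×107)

Partial fractions: 1/((2k-1)(2k+1)) = (1/2)[1/(2k-1) - 1/(2k+1)]
The series telescopes:
= (1/2)[1/13 - 1/107]
= 47/1391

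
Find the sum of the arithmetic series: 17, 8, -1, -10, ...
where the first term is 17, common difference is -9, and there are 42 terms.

Sₙ = n/2 × (first + last)
Last term = a + (n-1)d = 17 + (42-1)×(-9) = -352
S_42 = 42/2 × (17 + (-352))
S_42 = 42/2 × (-335) = -7035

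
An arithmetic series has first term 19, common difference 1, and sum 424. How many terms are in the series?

Using S = n/2 × [2a + (n-1)d]
424 = n/2 × [2(19) + (n-1)(1)]
424 = n/2 × [38 + 1n - 1]
848 = n × [37 + 1n]
1n² + (37)n - 848 = 0
Discriminant: Δ = (37)² - 4(1)(-848) = 1369 + 3392 = 4761
√Δ = 69
n = [-(37) + √Δ] / (2·1) = (-37 + 69) / 2 = 32 / 2 = 16
(The negative root is discarded since n must be a positive integer.)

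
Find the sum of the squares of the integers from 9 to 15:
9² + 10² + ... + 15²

Use ∑_{k=1}^{n} k² = n(n+1)(2n+1)/6, then subtract the first 8 terms.
∑_{k=1}^{15} k² = 15×16×31/6 = 1240
∑_{k=1}^{8} k² = 8×9×17/6 = 204
∑_{k=9}^{15} k² = 1240 - 204 = 1036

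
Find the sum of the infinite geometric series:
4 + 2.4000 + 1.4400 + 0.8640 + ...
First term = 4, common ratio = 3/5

For |r| < 1, S = a / (1 - r)
S = 4 / (1 - (3/5))
S = 4 / (2/5)
S = 10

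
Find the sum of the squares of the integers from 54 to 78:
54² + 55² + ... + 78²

Use ∑_{k=1}^{n} k² = n(n+1)(2n+1)/6, then subtract the first 53 terms.
∑_{k=1}^{78} k² = 78×79×157/6 = 161239
∑_{k=1}^{53} k² = 53×54×107/6 = 51039
∑_{k=54}^{78} k² = 161239 - 51039 = 110200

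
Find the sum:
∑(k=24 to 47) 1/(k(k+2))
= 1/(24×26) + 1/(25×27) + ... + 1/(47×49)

Partial fractions: 1/(k(k+2)) = (1/2)[1/k - 1/(k+2)]
Telescoping leaves the first two and last two terms:
= (1/2)[1/24 + 1/25 - 1/48 - 1/49]
= 2377/117600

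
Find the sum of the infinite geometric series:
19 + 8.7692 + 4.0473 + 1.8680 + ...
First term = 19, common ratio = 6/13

For |r| < 1, S = a / (1 - r)
S = 19 / (1 - (6/13))
S = 19 / (7/13)
S = 247/7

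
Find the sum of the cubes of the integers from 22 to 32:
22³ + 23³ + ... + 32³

Use ∑_{k=1}^{n} k³ = [n(n+1)/2]², then subtract the first 21 terms.
∑_{k=1}^{32} k³ = [32×33/2]² = 528² = 278784
∑_{k=1}^{21} k³ = [21×22/2]² = 231² = 53361
∑_{k=22}^{32} k³ = 278784 - 53361 = 225423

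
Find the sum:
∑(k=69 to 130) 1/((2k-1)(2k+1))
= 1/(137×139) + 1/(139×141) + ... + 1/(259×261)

Partial fractions: 1/((2k-1)(2k+1)) = (1/2)[1/(2k-1) - 1/(2k+1)]
The series telescopes:
= (1/2)[1/137 - 1/261]
= 62/35757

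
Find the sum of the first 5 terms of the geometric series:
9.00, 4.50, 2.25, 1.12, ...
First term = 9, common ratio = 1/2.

Sₙ = a(1 - rⁿ) / (1 - r)
S_5 = 9(1 - (1/2)^5) / (1 - (1/2))
S_5 = 9(1 - (1/32)) / (1/2)
S_5 = 279/16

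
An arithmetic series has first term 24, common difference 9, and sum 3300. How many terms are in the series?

Using S = n/2 × [2a + (n-1)d]
3300 = n/2 × [2(24) + (n-1)(9)]
3300 = n/2 × [48 + 9n - 9]
6600 = n × [39 + 9n]
9n² + (39)n - 6600 = 0
Discriminant: Δ = (39)² - 4(9)(-6600) = 1521 + 237600 = 239121
√Δ = 489
n = [-(39) + √Δ] / (2·9) = (-39 + 489) / 18 = 450 / 18 = 25
(The negative root is discarded since n must be a positive integer.)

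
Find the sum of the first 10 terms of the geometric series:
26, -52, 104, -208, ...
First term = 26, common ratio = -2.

Sₙ = a(1 - rⁿ) / (1 - r)
S_10 = 26(1 - (-2)^10) / (1 - (-2))
S_10 = 26(1 - 1024) / (3)
S_10 = -8866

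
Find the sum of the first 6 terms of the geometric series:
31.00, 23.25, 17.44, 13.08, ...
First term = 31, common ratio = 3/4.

Sₙ = a(1 - rⁿ) / (1 - r)
S_6 = 31(1 - (3/4)^6) / (1 - (3/4))
S_6 = 31(1 - (729/4096)) / (1/4)
S_6 = 104377/1024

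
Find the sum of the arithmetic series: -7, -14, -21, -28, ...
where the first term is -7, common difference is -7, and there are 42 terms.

Sₙ = n/2 × (first + last)
Last term = a + (n-1)d = -7 + (42-1)×(-7) = -294
S_42 = 42/2 × (-7 + (-294))
S_42 = 42/2 × (-301) = -6321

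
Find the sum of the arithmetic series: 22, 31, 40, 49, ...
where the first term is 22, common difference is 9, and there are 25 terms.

Sₙ = n/2 × (first + last)
Last term = a + (n-1)d = 22 + (25-1)×9 = 238
S_25 = 25/2 × (22 + 238)
S_25 = 25/2 × 260 = 3250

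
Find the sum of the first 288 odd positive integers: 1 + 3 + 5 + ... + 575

Sum of first n odd numbers = n²
= 288²
= 82944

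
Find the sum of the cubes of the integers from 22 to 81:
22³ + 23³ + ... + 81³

Use ∑_{k=1}^{n} k³ = [n(n+1)/2]², then subtract the first 21 terms.
∑_{k=1}^{81} k³ = [81×82/2]² = 3321² = 11029041
∑_{k=1}^{21} k³ = [21×22/2]² = 231² = 53361
∑_{k=22}^{81} k³ = 11029041 - 53361 = 10975680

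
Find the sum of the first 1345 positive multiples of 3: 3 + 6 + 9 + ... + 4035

Factor out 3: = 3(1 + 2 + ... + 1345) = 3 × n(n+1)/2
= 3 × 1345×1346/2
= 3 × 905185
= 2715555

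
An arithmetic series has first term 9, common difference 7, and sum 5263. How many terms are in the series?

Using S = n/2 × [2a + (n-1)d]
5263 = n/2 × [2(9) + (n-1)(7)]
5263 = n/2 × [18 + 7n - 7]
10526 = n × [11 + 7n]
7n² + (11)n - 10526 = 0
Discriminant: Δ = (11)² - 4(7)(-10526) = 121 + 294728 = 294849
√Δ = 543
n = [-(11) + √Δ] / (2·7) = (-11 + 543) / 14 = 532 / 14 = 38
(The negative root is discarded since n must be a positive integer.)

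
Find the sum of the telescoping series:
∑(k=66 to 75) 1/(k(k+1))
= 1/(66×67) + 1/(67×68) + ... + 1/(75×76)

Partial fractions: 1/(k(k+1)) = 1/k - 1/(k+1)
The series telescopes:
= (1/66 - 1/67) + (1/67 - 1/68) + ... + (1/75 - 1/76)
= 1/66 - 1/76
= 5/2508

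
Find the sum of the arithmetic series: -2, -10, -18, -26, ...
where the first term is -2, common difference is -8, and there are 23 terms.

Sₙ = n/2 × (first + last)
Last term = a + (n-1)d = -2 + (23-1)×(-8) = -178
S_23 = 23/2 × (-2 + (-178))
S_23 = 23/2 × (-180) = -2070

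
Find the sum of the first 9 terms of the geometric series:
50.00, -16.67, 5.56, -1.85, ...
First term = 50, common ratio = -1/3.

Sₙ = a(1 - rⁿ) / (1 - r)
S_9 = 50(1 - (-1/3)^9) / (1 - (-1/3))
S_9 = 50(1 - (-1/19683)) / (4/3)
S_9 = 246050/6561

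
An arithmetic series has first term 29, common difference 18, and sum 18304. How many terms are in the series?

Using S = n/2 × [2a + (n-1)d]
18304 = n/2 × [2(29) + (n-1)(18)]
18304 = n/2 × [58 + 18n - 18]
36608 = n × [40 + 18n]
18n² + (40)n - 36608 = 0
Discriminant: Δ = (40)² - 4(18)(-36608) = 1600 + 2635776 = 2637376
√Δ = 1624
n = [-(40) + √Δ] / (2·18) = (-40 + 1624) / 36 = 1584 / 36 = 44
(The negative root is discarded since n must be a positive integer.)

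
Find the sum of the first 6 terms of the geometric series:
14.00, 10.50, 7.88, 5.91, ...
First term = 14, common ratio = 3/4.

Sₙ = a(1 - rⁿ) / (1 - r)
S_6 = 14(1 - (3/4)^6) / (1 - (3/4))
S_6 = 14(1 - (729/4096)) / (1/4)
S_6 = 23569/512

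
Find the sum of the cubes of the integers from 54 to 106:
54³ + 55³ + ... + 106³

Use ∑_{k=1}^{n} k³ = [n(n+1)/2]², then subtract the first 53 terms.
∑_{k=1}^{106} k³ = [106×107/2]² = 5671² = 32160241
∑_{k=1}^{53} k³ = [53×54/2]² = 1431² = 2047761
∑_{k=54}^{106} k³ = 32160241 - 2047761 = 30112480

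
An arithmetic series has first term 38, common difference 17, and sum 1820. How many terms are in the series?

Using S = n/2 × [2a + (n-1)d]
1820 = n/2 × [2(38) + (n-1)(17)]
1820 = n/2 × [76 + 17n - 17]
3640 = n × [59 + 17n]
17n² + (59)n - 3640 = 0
Discriminant: Δ = (59)² - 4(17)(-3640) = 3481 + 247520 = 251001
√Δ = 501
n = [-(59) + √Δ] / (2·17) = (-59 + 501) / 34 = 442 / 34 = 13
(The negative root is discarded since n must be a positive integer.)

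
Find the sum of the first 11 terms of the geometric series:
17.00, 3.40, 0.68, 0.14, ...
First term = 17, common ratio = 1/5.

Sₙ = a(1 - rⁿ) / (1 - r)
S_11 = 17(1 - (1/5)^11) / (1 - (1/5))
S_11 = 17(1 - (1/48828125)) / (4/5)
S_11 = 207519527/9765625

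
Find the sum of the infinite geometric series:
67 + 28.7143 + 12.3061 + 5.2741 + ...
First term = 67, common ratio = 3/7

For |r| < 1, S = a / (1 - r)
S = 67 / (1 - (3/7))
S = 67 / (4/7)
S = 469/4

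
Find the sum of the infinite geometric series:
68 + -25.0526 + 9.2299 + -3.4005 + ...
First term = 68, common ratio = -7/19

For |r| < 1, S = a / (1 - r)
S = 68 / (1 - (-7/19))
S = 68 / (26/19)
S = 646/13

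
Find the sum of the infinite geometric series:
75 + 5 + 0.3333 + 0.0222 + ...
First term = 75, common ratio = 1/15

For |r| < 1, S = a / (1 - r)
S = 75 / (1 - (1/15))
S = 75 / (14/15)
S = 1125/14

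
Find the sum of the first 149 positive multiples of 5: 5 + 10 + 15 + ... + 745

Factor out 5: = 5(1 + 2 + ... + 149) = 5 × n(n+1)/2
= 5 × 149×150/2
= 5 × 11175
= 55875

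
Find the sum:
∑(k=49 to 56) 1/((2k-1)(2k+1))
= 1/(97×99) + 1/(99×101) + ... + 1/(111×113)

Partial fractions: 1/((2k-1)(2k+1)) = (1/2)[1/(2k-1) - 1/(2k+1)]
The series telescopes:
= (1/2)[1/97 - 1/113]
= 8/10961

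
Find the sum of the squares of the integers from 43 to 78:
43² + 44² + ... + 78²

Use ∑_{k=1}^{n} k² = n(n+1)(2n+1)/6, then subtract the first 42 terms.
∑_{k=1}^{78} k² = 78×79×157/6 = 161239
∑_{k=1}^{42} k² = 42×43×85/6 = 25585
∑_{k=43}^{78} k² = 161239 - 25585 = 135654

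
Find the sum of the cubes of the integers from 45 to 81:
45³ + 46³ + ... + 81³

Use ∑_{k=1}^{n} k³ = [n(n+1)/2]², then subtract the first 44 terms.
∑_{k=1}^{81} k³ = [81×82/2]² = 3321² = 11029041
∑_{k=1}^{44} k³ = [44×45/2]² = 990² = 980100
∑_{k=45}^{81} k³ = 11029041 - 980100 = 10048941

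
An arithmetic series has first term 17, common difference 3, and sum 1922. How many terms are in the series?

Using S = n/2 × [2a + (n-1)d]
1922 = n/2 × [2(17) + (n-1)(3)]
1922 = n/2 × [34 + 3n - 3]
3844 = n × [31 + 3n]
3n² + (31)n - 3844 = 0
Discriminant: Δ = (31)² - 4(3)(-3844) = 961 + 46128 = 47089
√Δ = 217
n = [-(31) + √Δ] / (2·3) = (-31 + 217) / 6 = 186 / 6 = 31
(The negative root is discarded since n must be a positive integer.)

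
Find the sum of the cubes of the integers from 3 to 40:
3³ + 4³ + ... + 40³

Use ∑_{k=1}^{n} k³ = [n(n+1)/2]², then subtract the first 2 terms.
∑_{k=1}^{40} k³ = [40×41/2]² = 820² = 672400
∑_{k=1}^{2} k³ = [2×3/2]² = 3² = 9
∑_{k=3}^{40} k³ = 672400 - 9 = 672391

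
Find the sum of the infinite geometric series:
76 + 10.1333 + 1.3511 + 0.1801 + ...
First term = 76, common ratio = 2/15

For |r| < 1, S = a / (1 - r)
S = 76 / (1 - (2/15))
S = 76 / (13/15)
S = 1140/13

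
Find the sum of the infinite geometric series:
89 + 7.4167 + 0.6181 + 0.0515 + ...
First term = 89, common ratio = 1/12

For |r| < 1, S = a / (1 - r)
S = 89 / (1 - (1/12))
S = 89 / (11/12)
S = 1068/11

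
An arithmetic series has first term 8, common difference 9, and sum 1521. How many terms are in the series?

Using S = n/2 × [2a + (n-1)d]
1521 = n/2 × [2(8) + (n-1)(9)]
1521 = n/2 × [16 + 9n - 9]
3042 = n × [7 + 9n]
9n² + (7)n - 3042 = 0
Discriminant: Δ = (7)² - 4(9)(-3042) = 49 + 109512 = 109561
√Δ = 331
n = [-(7) + √Δ] / (2·9) = (-7 + 331) / 18 = 324 / 18 = 18
(The negative root is discarded since n must be a positive integer.)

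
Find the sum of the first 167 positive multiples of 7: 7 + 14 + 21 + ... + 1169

Factor out 7: = 7(1 + 2 + ... + 167) = 7 × n(n+1)/2
= 7 × 167×168/2
= 7 × 14028
= 98196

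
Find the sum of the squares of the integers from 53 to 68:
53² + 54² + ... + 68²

Use ∑_{k=1}^{n} k² = n(n+1)(2n+1)/6, then subtract the first 52 terms.
∑_{k=1}^{68} k² = 68×69×137/6 = 107134
∑_{k=1}^{52} k² = 52×53×105/6 = 48230
∑_{k=53}^{68} k² = 107134 - 48230 = 58904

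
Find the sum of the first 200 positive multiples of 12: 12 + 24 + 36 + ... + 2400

Factor out 12: = 12(1 + 2 + ... + 200) = 12 × n(n+1)/2
= 12 × 200×201/2
= 12 × 20100
= 241200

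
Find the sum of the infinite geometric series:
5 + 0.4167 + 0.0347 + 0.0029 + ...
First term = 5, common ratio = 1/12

For |r| < 1, S = a / (1 - r)
S = 5 / (1 - (1/12))
S = 5 / (11/12)
S = 60/11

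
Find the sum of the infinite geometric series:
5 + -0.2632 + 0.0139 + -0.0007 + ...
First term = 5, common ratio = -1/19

For |r| < 1, S = a / (1 - r)
S = 5 / (1 - (-1/19))
S = 5 / (20/19)
S = 19/4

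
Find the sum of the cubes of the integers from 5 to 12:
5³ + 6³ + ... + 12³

Use ∑_{k=1}^{n} k³ = [n(n+1)/2]², then subtract the first 4 terms.
∑_{k=1}^{12} k³ = [12×13/2]² = 78² = 6084
∑_{k=1}^{4} k³ = [4×5/2]² = 10² = 100
∑_{k=5}^{12} k³ = 6084 - 100 = 5984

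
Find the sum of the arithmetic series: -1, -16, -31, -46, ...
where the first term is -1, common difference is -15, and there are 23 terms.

Sₙ = n/2 × (first + last)
Last term = a + (n-1)d = -1 + (23-1)×(-15) = -331
S_23 = 23/2 × (-1 + (-331))
S_23 = 23/2 × (-332) = -3818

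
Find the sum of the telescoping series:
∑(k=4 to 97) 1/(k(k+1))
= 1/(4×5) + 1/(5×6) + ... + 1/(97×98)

Partial fractions: 1/(k(k+1)) = 1/k - 1/(k+1)
The series telescopes:
= (1/4 - 1/5) + (1/5 - 1/6) + ... + (1/97 - 1/98)
= 1/4 - 1/98
= 47/196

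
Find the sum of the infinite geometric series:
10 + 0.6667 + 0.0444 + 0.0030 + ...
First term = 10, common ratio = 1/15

For |r| < 1, S = a / (1 - r)
S = 10 / (1 - (1/15))
S = 10 / (14/15)
S = 75/7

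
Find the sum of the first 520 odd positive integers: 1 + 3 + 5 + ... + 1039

Sum of first n odd numbers = n²
= 520²
= 270400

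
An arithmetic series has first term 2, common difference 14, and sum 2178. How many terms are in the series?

Using S = n/2 × [2a + (n-1)d]
2178 = n/2 × [2(2) + (n-1)(14)]
2178 = n/2 × [4 + 14n - 14]
4356 = n × [-10 + 14n]
14n² + (-10)n - 4356 = 0
Discriminant: Δ = (-10)² - 4(14)(-4356) = 100 + 243936 = 244036
√Δ = 494
n = [-(-10) + √Δ] / (2·14) = (10 + 494) / 28 = 504 / 28 = 18
(The negative root is discarded since n must be a positive integer.)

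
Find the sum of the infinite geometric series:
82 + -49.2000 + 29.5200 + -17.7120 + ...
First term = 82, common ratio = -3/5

For |r| < 1, S = a / (1 - r)
S = 82 / (1 - (-3/5))
S = 82 / (8/5)
S = 205/4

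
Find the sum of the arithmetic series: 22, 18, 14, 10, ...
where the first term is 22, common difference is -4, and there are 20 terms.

Sₙ = n/2 × (first + last)
Last term = a + (n-1)d = 22 + (20-1)×(-4) = -54
S_20 = 20/2 × (22 + (-54))
S_20 = 20/2 × (-32) = -320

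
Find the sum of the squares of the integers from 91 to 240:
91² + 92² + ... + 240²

Use ∑_{k=1}^{n} k² = n(n+1)(2n+1)/6, then subtract the first 90 terms.
∑_{k=1}^{240} k² = 240×241×481/6 = 4636840
∑_{k=1}^{90} k² = 90×91×181/6 = 247065
∑_{k=91}^{240} k² = 4636840 - 247065 = 4389775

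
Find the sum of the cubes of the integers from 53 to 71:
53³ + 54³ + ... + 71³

Use ∑_{k=1}^{n} k³ = [n(n+1)/2]², then subtract the first 52 terms.
∑_{k=1}^{71} k³ = [71×72/2]² = 2556² = 6533136
∑_{k=1}^{52} k³ = [52×53/2]² = 1378² = 1898884
∑_{k=53}^{71} k³ = 6533136 - 1898884 = 4634252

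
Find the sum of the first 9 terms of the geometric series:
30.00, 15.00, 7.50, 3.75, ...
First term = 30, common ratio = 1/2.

Sₙ = a(1 - rⁿ) / (1 - r)
S_9 = 30(1 - (1/2)^9) / (1 - (1/2))
S_9 = 30(1 - (1/512)) / (1/2)
S_9 = 7665/128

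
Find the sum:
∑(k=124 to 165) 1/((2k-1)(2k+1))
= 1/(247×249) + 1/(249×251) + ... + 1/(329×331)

Partial fractions: 1/((2k-1)(2k+1)) = (1/2)[1/(2k-1) - 1/(2k+1)]
The series telescopes:
= (1/2)[1/247 - 1/331]
= 42/81757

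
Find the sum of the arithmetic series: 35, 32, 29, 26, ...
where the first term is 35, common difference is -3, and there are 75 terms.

Sₙ = n/2 × (first + last)
Last term = a + (n-1)d = 35 + (75-1)×(-3) = -187
S_75 = 75/2 × (35 + (-187))
S_75 = 75/2 × (-152) = -5700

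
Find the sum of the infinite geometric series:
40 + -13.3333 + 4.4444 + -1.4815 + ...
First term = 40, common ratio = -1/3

For |r| < 1, S = a / (1 - r)
S = 40 / (1 - (-1/3))
S = 40 / (4/3)
S = 30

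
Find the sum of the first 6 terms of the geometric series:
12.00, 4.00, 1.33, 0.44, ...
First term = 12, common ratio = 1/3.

Sₙ = a(1 - rⁿ) / (1 - r)
S_6 = 12(1 - (1/3)^6) / (1 - (1/3))
S_6 = 12(1 - (1/729)) / (2/3)
S_6 = 1456/81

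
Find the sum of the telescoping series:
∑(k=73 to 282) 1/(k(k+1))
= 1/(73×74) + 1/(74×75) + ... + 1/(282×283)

Partial fractions: 1/(k(k+1)) = 1/k - 1/(k+1)
The series telescopes:
= (1/73 - 1/74) + (1/74 - 1/75) + ... + (1/282 - 1/283)
= 1/73 - 1/283
= 210/20659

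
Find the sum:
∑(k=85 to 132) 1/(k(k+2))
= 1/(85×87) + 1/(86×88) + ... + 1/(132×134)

Partial fractions: 1/(k(k+2)) = (1/2)[1/k - 1/(k+2)]
Telescoping leaves the first two and last two terms:
= (1/2)[1/85 + 1/86 - 1/133 - 1/134]
= 136974/32569705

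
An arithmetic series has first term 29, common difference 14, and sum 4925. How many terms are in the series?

Using S = n/2 × [2a + (n-1)d]
4925 = n/2 × [2(29) + (n-1)(14)]
4925 = n/2 × [58 + 14n - 14]
9850 = n × [44 + 14n]
14n² + (44)n - 9850 = 0
Discriminant: Δ = (44)² - 4(14)(-9850) = 1936 + 551600 = 553536
√Δ = 744
n = [-(44) + √Δ] / (2·14) = (-44 + 744) / 28 = 700 / 28 = 25
(The negative root is discarded since n must be a positive integer.)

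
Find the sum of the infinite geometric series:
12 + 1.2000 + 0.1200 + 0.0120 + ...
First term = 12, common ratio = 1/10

For |r| < 1, S = a / (1 - r)
S = 12 / (1 - (1/10))
S = 12 / (9/10)
S = 40/3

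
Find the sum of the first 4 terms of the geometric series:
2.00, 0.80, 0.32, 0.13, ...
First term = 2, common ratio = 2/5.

Sₙ = a(1 - rⁿ) / (1 - r)
S_4 = 2(1 - (2/5)^4) / (1 - (2/5))
S_4 = 2(1 - (16/625)) / (3/5)
S_4 = 406/125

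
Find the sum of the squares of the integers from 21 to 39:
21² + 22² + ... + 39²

Use ∑_{k=1}^{n} k² = n(n+1)(2n+1)/6, then subtract the first 20 terms.
∑_{k=1}^{39} k² = 39×40×79/6 = 20540
∑_{k=1}^{20} k² = 20×21×41/6 = 2870
∑_{k=21}^{39} k² = 20540 - 2870 = 17670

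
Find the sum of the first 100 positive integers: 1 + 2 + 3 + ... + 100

Formula: ∑k = n(n+1)/2
= 100×101/2
= 10100/2
= 5050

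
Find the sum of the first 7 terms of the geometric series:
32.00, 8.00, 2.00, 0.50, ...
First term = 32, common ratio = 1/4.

Sₙ = a(1 - rⁿ) / (1 - r)
S_7 = 32(1 - (1/4)^7) / (1 - (1/4))
S_7 = 32(1 - (1/16384)) / (3/4)
S_7 = 5461/128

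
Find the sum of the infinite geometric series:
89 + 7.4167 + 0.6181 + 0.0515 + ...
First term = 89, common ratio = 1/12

For |r| < 1, S = a / (1 - r)
S = 89 / (1 - (1/12))
S = 89 / (11/12)
S = 1068/11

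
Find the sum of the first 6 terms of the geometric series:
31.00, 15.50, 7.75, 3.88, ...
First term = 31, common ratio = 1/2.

Sₙ = a(1 - rⁿ) / (1 - r)
S_6 = 31(1 - (1/2)^6) / (1 - (1/2))
S_6 = 31(1 - (1/64)) / (1/2)
S_6 = 1953/32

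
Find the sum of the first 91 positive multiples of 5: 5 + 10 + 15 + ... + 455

Factor out 5: = 5(1 + 2 + ... + 91) = 5 × n(n+1)/2
= 5 × 91×92/2
= 5 × 4186
= 20930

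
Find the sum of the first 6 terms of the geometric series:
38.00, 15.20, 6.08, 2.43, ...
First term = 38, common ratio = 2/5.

Sₙ = a(1 - rⁿ) / (1 - r)
S_6 = 38(1 - (2/5)^6) / (1 - (2/5))
S_6 = 38(1 - (64/15625)) / (3/5)
S_6 = 197106/3125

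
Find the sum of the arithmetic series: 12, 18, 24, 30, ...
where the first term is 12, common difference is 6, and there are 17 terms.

Sₙ = n/2 × (first + last)
Last term = a + (n-1)d = 12 + (17-1)×6 = 108
S_17 = 17/2 × (12 + 108)
S_17 = 17/2 × 120 = 1020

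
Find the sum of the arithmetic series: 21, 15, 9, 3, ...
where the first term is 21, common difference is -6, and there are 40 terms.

Sₙ = n/2 × (first + last)
Last term = a + (n-1)d = 21 + (40-1)×(-6) = -213
S_40 = 40/2 × (21 + (-213))
S_40 = 40/2 × (-192) = -3840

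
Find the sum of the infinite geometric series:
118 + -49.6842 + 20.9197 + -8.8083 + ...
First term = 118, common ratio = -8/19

For |r| < 1, S = a / (1 - r)
S = 118 / (1 - (-8/19))
S = 118 / (27/19)
S = 2242/27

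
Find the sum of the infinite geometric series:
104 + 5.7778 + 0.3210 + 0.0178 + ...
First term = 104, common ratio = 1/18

For |r| < 1, S = a / (1 - r)
S = 104 / (1 - (1/18))
S = 104 / (17/18)
S = 1872/17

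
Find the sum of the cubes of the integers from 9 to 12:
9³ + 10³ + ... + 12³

Use ∑_{k=1}^{n} k³ = [n(n+1)/2]², then subtract the first 8 terms.
∑_{k=1}^{12} k³ = [12×13/2]² = 78² = 6084
∑_{k=1}^{8} k³ = [8×9/2]² = 36² = 1296
∑_{k=9}^{12} k³ = 6084 - 1296 = 4788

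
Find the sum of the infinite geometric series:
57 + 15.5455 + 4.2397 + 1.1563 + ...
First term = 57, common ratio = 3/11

For |r| < 1, S = a / (1 - r)
S = 57 / (1 - (3/11))
S = 57 / (8/11)
S = 627/8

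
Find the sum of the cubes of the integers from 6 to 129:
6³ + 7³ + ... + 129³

Use ∑_{k=1}^{n} k³ = [n(n+1)/2]², then subtract the first 5 terms.
∑_{k=1}^{129} k³ = [129×130/2]² = 8385² = 70308225
∑_{k=1}^{5} k³ = [5×6/2]² = 15² = 225
∑_{k=6}^{129} k³ = 70308225 - 225 = 70308000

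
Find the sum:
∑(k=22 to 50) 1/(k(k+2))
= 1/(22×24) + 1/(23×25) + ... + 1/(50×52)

Partial fractions: 1/(k(k+2)) = (1/2)[1/k - 1/(k+2)]
Telescoping leaves the first two and last two terms:
= (1/2)[1/22 + 1/23 - 1/51 - 1/52]
= 33611/1341912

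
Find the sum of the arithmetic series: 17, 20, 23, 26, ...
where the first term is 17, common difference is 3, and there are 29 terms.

Sₙ = n/2 × (first + last)
Last term = a + (n-1)d = 17 + (29-1)×3 = 101
S_29 = 29/2 × (17 + 101)
S_29 = 29/2 × 118 = 1711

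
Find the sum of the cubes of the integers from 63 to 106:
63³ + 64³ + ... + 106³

Use ∑_{k=1}^{n} k³ = [n(n+1)/2]², then subtract the first 62 terms.
∑_{k=1}^{106} k³ = [106×107/2]² = 5671² = 32160241
∑_{k=1}^{62} k³ = [62×63/2]² = 1953² = 3814209
∑_{k=63}^{106} k³ = 32160241 - 3814209 = 28346032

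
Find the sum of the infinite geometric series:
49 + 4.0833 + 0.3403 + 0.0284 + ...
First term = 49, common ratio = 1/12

For |r| < 1, S = a / (1 - r)
S = 49 / (1 - (1/12))
S = 49 / (11/12)
S = 588/11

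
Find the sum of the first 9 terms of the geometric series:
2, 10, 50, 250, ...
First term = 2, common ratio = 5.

Sₙ = a(1 - rⁿ) / (1 - r)
S_9 = 2(1 - 5^9) / (1 - 5)
S_9 = 2(1 - 1953125) / (-4)
S_9 = 976562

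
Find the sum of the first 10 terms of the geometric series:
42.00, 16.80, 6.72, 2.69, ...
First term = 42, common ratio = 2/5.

Sₙ = a(1 - rⁿ) / (1 - r)
S_10 = 42(1 - (2/5)^10) / (1 - (2/5))
S_10 = 42(1 - (1024/9765625)) / (3/5)
S_10 = 136704414/1953125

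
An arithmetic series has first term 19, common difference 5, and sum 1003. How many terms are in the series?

Using S = n/2 × [2a + (n-1)d]
1003 = n/2 × [2(19) + (n-1)(5)]
1003 = n/2 × [38 + 5n - 5]
2006 = n × [33 + 5n]
5n² + (33)n - 2006 = 0
Discriminant: Δ = (33)² - 4(5)(-2006) = 1089 + 40120 = 41209
√Δ = 203
n = [-(33) + √Δ] / (2·5) = (-33 + 203) / 10 = 170 / 10 = 17
(The negative root is discarded since n must be a positive integer.)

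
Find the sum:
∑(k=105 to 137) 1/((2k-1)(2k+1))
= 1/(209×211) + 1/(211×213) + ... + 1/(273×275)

Partial fractions: 1/((2k-1)(2k+1)) = (1/2)[1/(2k-1) - 1/(2k+1)]
The series telescopes:
= (1/2)[1/209 - 1/275]
= 3/5225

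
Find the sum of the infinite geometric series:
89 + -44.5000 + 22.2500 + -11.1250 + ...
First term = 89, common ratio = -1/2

For |r| < 1, S = a / (1 - r)
S = 89 / (1 - (-1/2))
S = 89 / (3/2)
S = 178/3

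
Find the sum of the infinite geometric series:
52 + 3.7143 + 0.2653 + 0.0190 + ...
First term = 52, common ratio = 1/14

For |r| < 1, S = a / (1 - r)
S = 52 / (1 - (1/14))
S = 52 / (13/14)
S = 56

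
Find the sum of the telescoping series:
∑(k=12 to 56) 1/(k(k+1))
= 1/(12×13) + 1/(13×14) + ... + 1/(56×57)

Partial fractions: 1/(k(k+1)) = 1/k - 1/(k+1)
The series telescopes:
= (1/12 - 1/13) + (1/13 - 1/14) + ... + (1/56 - 1/57)
= 1/12 - 1/57
= 5/76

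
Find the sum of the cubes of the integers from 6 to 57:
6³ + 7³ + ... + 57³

Use ∑_{k=1}^{n} k³ = [n(n+1)/2]², then subtract the first 5 terms.
∑_{k=1}^{57} k³ = [57×58/2]² = 1653² = 2732409
∑_{k=1}^{5} k³ = [5×6/2]² = 15² = 225
∑_{k=6}^{57} k³ = 2732409 - 225 = 2732184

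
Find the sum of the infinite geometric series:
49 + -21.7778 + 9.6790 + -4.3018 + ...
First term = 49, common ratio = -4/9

For |r| < 1, S = a / (1 - r)
S = 49 / (1 - (-4/9))
S = 49 / (13/9)
S = 441/13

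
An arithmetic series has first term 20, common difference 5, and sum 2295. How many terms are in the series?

Using S = n/2 × [2a + (n-1)d]
2295 = n/2 × [2(20) + (n-1)(5)]
2295 = n/2 × [40 + 5n - 5]
4590 = n × [35 + 5n]
5n² + (35)n - 4590 = 0
Discriminant: Δ = (35)² - 4(5)(-4590) = 1225 + 91800 = 93025
√Δ = 305
n = [-(35) + √Δ] / (2·5) = (-35 + 305) / 10 = 270 / 10 = 27
(The negative root is discarded since n must be a positive integer.)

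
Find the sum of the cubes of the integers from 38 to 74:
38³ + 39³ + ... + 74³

Use ∑_{k=1}^{n} k³ = [n(n+1)/2]², then subtract the first 37 terms.
∑_{k=1}^{74} k³ = [74×75/2]² = 2775² = 7700625
∑_{k=1}^{37} k³ = [37×38/2]² = 703² = 494209
∑_{k=38}^{74} k³ = 7700625 - 494209 = 7206416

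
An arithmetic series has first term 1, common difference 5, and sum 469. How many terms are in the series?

Using S = n/2 × [2a + (n-1)d]
469 = n/2 × [2(1) + (n-1)(5)]
469 = n/2 × [2 + 5n - 5]
938 = n × [-3 + 5n]
5n² + (-3)n - 938 = 0
Discriminant: Δ = (-3)² - 4(5)(-938) = 9 + 18760 = 18769
√Δ = 137
n = [-(-3) + √Δ] / (2·5) = (3 + 137) / 10 = 140 / 10 = 14
(The negative root is discarded since n must be a positive integer.)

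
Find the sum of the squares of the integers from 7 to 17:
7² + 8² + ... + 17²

Use ∑_{k=1}^{n} k² = n(n+1)(2n+1)/6, then subtract the first 6 terms.
∑_{k=1}^{17} k² = 17×18×35/6 = 1785
∑_{k=1}^{6} k² = 6×7×13/6 = 91
∑_{k=7}^{17} k² = 1785 - 91 = 1694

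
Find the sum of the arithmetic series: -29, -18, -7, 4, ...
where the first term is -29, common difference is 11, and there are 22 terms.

Sₙ = n/2 × (first + last)
Last term = a + (n-1)d = -29 + (22-1)×11 = 202
S_22 = 22/2 × (-29 + 202)
S_22 = 22/2 × 173 = 1903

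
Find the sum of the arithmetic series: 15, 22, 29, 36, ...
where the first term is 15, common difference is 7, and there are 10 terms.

Sₙ = n/2 × (first + last)
Last term = a + (n-1)d = 15 + (10-1)×7 = 78
S_10 = 10/2 × (15 + 78)
S_10 = 10/2 × 93 = 465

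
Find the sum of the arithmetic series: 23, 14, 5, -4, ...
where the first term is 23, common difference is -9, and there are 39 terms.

Sₙ = n/2 × (first + last)
Last term = a + (n-1)d = 23 + (39-1)×(-9) = -319
S_39 = 39/2 × (23 + (-319))
S_39 = 39/2 × (-296) = -5772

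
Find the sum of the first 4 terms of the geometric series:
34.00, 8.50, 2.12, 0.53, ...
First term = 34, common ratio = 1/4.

Sₙ = a(1 - rⁿ) / (1 - r)
S_4 = 34(1 - (1/4)^4) / (1 - (1/4))
S_4 = 34(1 - (1/256)) / (3/4)
S_4 = 1445/32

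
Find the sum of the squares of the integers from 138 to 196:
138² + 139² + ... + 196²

Use ∑_{k=1}^{n} k² = n(n+1)(2n+1)/6, then subtract the first 137 terms.
∑_{k=1}^{196} k² = 196×197×393/6 = 2529086
∑_{k=1}^{137} k² = 137×138×275/6 = 866525
∑_{k=138}^{196} k² = 2529086 - 866525 = 1662561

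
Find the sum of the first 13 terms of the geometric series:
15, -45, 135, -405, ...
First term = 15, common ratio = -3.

Sₙ = a(1 - rⁿ) / (1 - r)
S_13 = 15(1 - (-3)^13) / (1 - (-3))
S_13 = 15(1 - (-1594323)) / (4)
S_13 = 5978715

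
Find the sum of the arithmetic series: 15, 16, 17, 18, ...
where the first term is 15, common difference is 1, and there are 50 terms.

Sₙ = n/2 × (first + last)
Last term = a + (n-1)d = 15 + (50-1)×1 = 64
S_50 = 50/2 × (15 + 64)
S_50 = 50/2 × 79 = 1975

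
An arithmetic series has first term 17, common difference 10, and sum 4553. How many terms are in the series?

Using S = n/2 × [2a + (n-1)d]
4553 = n/2 × [2(17) + (n-1)(10)]
4553 = n/2 × [34 + 10n - 10]
9106 = n × [24 + 10n]
10n² + (24)n - 9106 = 0
Discriminant: Δ = (24)² - 4(10)(-9106) = 576 + 364240 = 364816
√Δ = 604
n = [-(24) + √Δ] / (2·10) = (-24 + 604) / 20 = 580 / 20 = 29
(The negative root is discarded since n must be a positive integer.)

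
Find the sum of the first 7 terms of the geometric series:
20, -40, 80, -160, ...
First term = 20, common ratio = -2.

Sₙ = a(1 - rⁿ) / (1 - r)
S_7 = 20(1 - (-2)^7) / (1 - (-2))
S_7 = 20(1 - (-128)) / (3)
S_7 = 860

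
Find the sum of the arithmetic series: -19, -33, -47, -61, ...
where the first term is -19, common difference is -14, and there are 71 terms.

Sₙ = n/2 × (first + last)
Last term = a + (n-1)d = -19 + (71-1)×(-14) = -999
S_71 = 71/2 × (-19 + (-999))
S_71 = 71/2 × (-1018) = -36139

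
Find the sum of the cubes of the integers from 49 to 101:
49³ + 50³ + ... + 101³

Use ∑_{k=1}^{n} k³ = [n(n+1)/2]², then subtract the first 48 terms.
∑_{k=1}^{101} k³ = [101×102/2]² = 5151² = 26532801
∑_{k=1}^{48} k³ = [48×49/2]² = 1176² = 1382976
∑_{k=49}^{101} k³ = 26532801 - 1382976 = 25149825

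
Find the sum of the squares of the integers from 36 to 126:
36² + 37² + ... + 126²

Use ∑_{k=1}^{n} k² = n(n+1)(2n+1)/6, then subtract the first 35 terms.
∑_{k=1}^{126} k² = 126×127×253/6 = 674751
∑_{k=1}^{35} k² = 35×36×71/6 = 14910
∑_{k=36}^{126} k² = 674751 - 14910 = 659841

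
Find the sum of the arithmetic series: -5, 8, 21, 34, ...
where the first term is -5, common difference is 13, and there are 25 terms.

Sₙ = n/2 × (first + last)
Last term = a + (n-1)d = -5 + (25-1)×13 = 307
S_25 = 25/2 × (-5 + 307)
S_25 = 25/2 × 302 = 3775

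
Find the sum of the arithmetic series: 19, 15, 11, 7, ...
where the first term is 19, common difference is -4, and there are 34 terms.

Sₙ = n/2 × (first + last)
Last term = a + (n-1)d = 19 + (34-1)×(-4) = -113
S_34 = 34/2 × (19 + (-113))
S_34 = 34/2 × (-94) = -1598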